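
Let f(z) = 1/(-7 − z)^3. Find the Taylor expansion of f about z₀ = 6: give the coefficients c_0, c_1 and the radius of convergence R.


Let w = z − z₀, so z = z₀ + w.
Then -7 − z = -7 − (z₀ + w) = (-7 − z₀) − w = -13 − w.
f(z) = 1/(-13 − w)^3 = (1/(-13)^3) · (1 − w/(-13))^{−3}.
By the binomial series (1−u)^{−3} = Σ_{n≥0} C(n+2, 2) u^n for |u|<1, with u = w/(-13):
  c_n = C(n+2, 2) / (-13)^(n+3).
  c_0 = 1/(-13)^3 = -1/2197.
  c_1 = 3/(-13)^4 = 3/28561.
The series is valid for |w/d| < 1, i.e. |z − z₀| < |d|.
Radius of convergence: R = |-7 − z₀| = |-13| = 13 (distance from z₀ to the singularity z = -7).

c_0 = -1/2197, c_1 = 3/28561; R = 13.


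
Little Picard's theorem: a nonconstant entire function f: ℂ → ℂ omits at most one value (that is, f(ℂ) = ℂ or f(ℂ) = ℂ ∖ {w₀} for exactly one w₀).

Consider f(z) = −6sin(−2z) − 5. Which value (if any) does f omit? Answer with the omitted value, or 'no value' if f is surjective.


Little Picard bounds the complement of f(ℂ) to at most one point.
sin is entire and surjective onto ℂ: for every w ∈ ℂ, sin(ζ) = w has a solution ζ ∈ ℂ (e.g., via the complex inverse arcsin). With ζ = −2z this gives z = ζ/(-2). Then -6·sin(−2z) takes every value in -6·ℂ = ℂ, and adding -5 is a bijection of ℂ. So f is surjective and omits no value. (Note: only on the real line is sin bounded by [−1, 1].)

Omitted value: no value.


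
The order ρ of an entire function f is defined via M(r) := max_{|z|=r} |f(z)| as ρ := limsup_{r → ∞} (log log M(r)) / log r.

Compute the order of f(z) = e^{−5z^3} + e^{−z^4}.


Each summand is entire of order 3 and 4 respectively (as in the single-exponential case). The order of a sum is at most the max of the orders, so ρ ≤ 4. For the lower bound: on |z|=r choose arg z so that -1z^4 is real positive; then |e^{-1z^4}| = e^{1r^4} while |e^{-5z^3}| ≤ e^{5r^3} = o(e^{1r^4}). So |f| ≥ e^{1r^4}(1 − o(1)) and ρ ≥ 4. Hence ρ = max(3, 4) = 4.
Therefore ρ = 4.

Order ρ = 4.


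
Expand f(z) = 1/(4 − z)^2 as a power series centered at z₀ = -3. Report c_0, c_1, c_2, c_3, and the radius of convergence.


Let w = z − z₀, so z = z₀ + w.
Then 4 − z = 4 − (z₀ + w) = (4 − z₀) − w = 7 − w.
f(z) = 1/(7 − w)^2 = (1/(7)^2) · (1 − w/(7))^{−2}.
By the binomial series (1−u)^{−2} = Σ_{n≥0} C(n+1, 1) u^n for |u|<1, with u = w/(7):
  c_n = C(n+1, 1) / (7)^(n+2).
  c_0 = 1/(7)^2 = 1/49.
  c_1 = 2/(7)^3 = 2/343.
  c_2 = 3/(7)^4 = 3/2401.
  c_3 = 4/(7)^5 = 4/16807.
The series is valid for |w/d| < 1, i.e. |z − z₀| < |d|.
Radius of convergence: R = |4 − z₀| = |7| = 7 (distance from z₀ to the singularity z = 4).

c_0 = 1/49, c_1 = 2/343, c_2 = 3/2401, c_3 = 4/16807; R = 7.


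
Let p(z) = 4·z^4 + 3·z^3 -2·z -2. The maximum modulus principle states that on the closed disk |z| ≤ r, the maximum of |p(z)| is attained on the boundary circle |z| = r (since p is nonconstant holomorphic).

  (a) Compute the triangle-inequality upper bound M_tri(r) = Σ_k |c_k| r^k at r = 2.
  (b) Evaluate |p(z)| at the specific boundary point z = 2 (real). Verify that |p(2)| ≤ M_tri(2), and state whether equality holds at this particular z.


Coefficients: c_0 = -2, c_1 = -2, c_2 = 0, c_3 = 3, c_4 = 4. Radius r = 2.
Part (a). Triangle bound: M_tri(r) = Σ_k |c_k| r^k
  = |-2|·2^0 + |-2|·2^1 + |0|·2^2 + |3|·2^3 + |4|·2^4
  = 2 + 4 + 0 + 24 + 64 = 94.
This bounds M(r) := max_{|z|=r} |p(z)| from above; equality holds iff all terms c_k z^k can be made to align in phase at a single z on |z|=r.
Part (b). At z = 2 (real, on the circle |z| = r):
  p(2) = (-2)·2^0 + (-2)·2^1 + (0)·2^2 + (3)·2^3 + (4)·2^4 = 82.
  |p(2)| = 82.
Check: |p(2)| = 82 ≤ 94 = M_tri(2). ✓ Equality does not hold at z = 2 (the coefficients have mixed signs, so the terms do not all align in phase there).

M_tri(2) = 94; |p(2)| = 82; equality at z=2: no.


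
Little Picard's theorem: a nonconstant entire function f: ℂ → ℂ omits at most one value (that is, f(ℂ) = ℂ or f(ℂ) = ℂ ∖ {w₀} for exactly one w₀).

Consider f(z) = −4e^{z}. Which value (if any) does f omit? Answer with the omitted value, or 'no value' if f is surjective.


Little Picard bounds the complement of f(ℂ) to at most one point.
e^{z} is never zero on ℂ, so -4·e^{z} takes every value in ℂ ∖ {0}. Adding 0 shifts the range to ℂ ∖ {0}. Thus f omits exactly the value 0.

Omitted value: 0.


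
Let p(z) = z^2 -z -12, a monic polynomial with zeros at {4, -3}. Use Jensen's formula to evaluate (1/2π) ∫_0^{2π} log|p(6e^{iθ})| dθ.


Zeros: -3, 4; r = 6.
Inside |z| < r: -3, 4. Outside (|z| ≥ r): ∅.
p(0) = -12, so log|p(0)| = log(12) = 2.4849.
Apply Jensen: I(r) = log|p(0)| + Σ_k log(r/|z_k|), summed over zeros inside |z| < r.
  log(r/|z_k|) for z_k = 4: log(6/4) = 0.4055
  log(r/|z_k|) for z_k = -3: log(6/3) = 0.6931
Sum over inside zeros: 1.0986.
I(r) = log|p(0)| + (inside sum) = 2.4849 + 1.0986 = 3.5835.
Closed form (all zeros inside, monic): I(r) = n·log(r) = 2·log(6) = 3.5835. ✓

I(r) ≈ 3.5835.


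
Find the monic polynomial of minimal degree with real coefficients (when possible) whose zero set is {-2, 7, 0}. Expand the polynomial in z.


The polynomial is p(z) = ∏_{α ∈ S} (z − α), where S = {-2, 7, 0}.
Expanding the product yields: p(z) = z^3 -5·z^2 -14·z.
The resulting polynomial has degree 3 and real coefficients as required.

p(z) = z^3 -5·z^2 -14·z.


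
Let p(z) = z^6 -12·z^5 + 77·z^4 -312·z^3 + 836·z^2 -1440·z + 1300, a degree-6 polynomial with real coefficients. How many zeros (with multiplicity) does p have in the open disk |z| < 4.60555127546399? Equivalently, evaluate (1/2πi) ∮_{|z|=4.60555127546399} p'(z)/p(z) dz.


The zeros of p are: (2 + 3i), (2 - 3i), (3 + 1i), (3 - 1i), (1 + 3i), (1 - 3i).
Their magnitudes are: 3.606, 3.606, 3.162, 3.162, 3.162, 3.162.
Zeros with |z| < R = 4.60555127546399: (2 + 3i), (2 - 3i), (3 + 1i), (3 - 1i), (1 + 3i), (1 - 3i).
Count = 6.
By the argument principle, (1/2πi) ∮_{|z|=R} p'(z)/p(z) dz equals exactly this count.

Number of zeros inside |z| < 4.60555127546399: 6.


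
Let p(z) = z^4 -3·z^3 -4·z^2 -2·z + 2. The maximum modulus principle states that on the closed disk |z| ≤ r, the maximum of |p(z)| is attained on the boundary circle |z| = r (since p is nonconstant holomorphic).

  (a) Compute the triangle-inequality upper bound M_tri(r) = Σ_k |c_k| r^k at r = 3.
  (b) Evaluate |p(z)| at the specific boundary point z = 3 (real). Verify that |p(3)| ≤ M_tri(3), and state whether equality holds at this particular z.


Coefficients: c_0 = 2, c_1 = -2, c_2 = -4, c_3 = -3, c_4 = 1. Radius r = 3.
Part (a). Triangle bound: M_tri(r) = Σ_k |c_k| r^k
  = |2|·3^0 + |-2|·3^1 + |-4|·3^2 + |-3|·3^3 + |1|·3^4
  = 2 + 6 + 36 + 81 + 81 = 206.
This bounds M(r) := max_{|z|=r} |p(z)| from above; equality holds iff all terms c_k z^k can be made to align in phase at a single z on |z|=r.
Part (b). At z = 3 (real, on the circle |z| = r):
  p(3) = (2)·3^0 + (-2)·3^1 + (-4)·3^2 + (-3)·3^3 + (1)·3^4 = -40.
  |p(3)| = 40.
Check: |p(3)| = 40 ≤ 206 = M_tri(3). ✓ Equality does not hold at z = 3 (the coefficients have mixed signs, so the terms do not all align in phase there).

M_tri(3) = 206; |p(3)| = 40; equality at z=3: no.


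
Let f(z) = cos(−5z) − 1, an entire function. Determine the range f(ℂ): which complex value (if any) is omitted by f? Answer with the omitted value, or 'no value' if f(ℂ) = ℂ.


Little Picard bounds the complement of f(ℂ) to at most one point.
cos is entire and surjective onto ℂ: for every w ∈ ℂ, cos(ζ) = w has a solution ζ ∈ ℂ (e.g., via the complex inverse arccos). With ζ = −5z this gives z = ζ/(-5). Then 1·cos(−5z) takes every value in 1·ℂ = ℂ, and adding -1 is a bijection of ℂ. So f is surjective and omits no value. (Note: only on the real line is cos bounded by [−1, 1].)

Omitted value: no value.


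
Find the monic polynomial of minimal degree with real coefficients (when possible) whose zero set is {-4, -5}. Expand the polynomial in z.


The polynomial is p(z) = ∏_{α ∈ S} (z − α), where S = {-4, -5}.
Expanding the product yields: p(z) = z^2 + 9·z + 20.
The resulting polynomial has degree 2 and real coefficients as required.

p(z) = z^2 + 9·z + 20.


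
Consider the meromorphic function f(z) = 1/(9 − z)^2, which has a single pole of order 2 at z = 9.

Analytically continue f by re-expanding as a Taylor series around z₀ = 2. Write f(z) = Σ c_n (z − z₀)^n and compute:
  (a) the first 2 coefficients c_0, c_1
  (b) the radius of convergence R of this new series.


Let w = z − z₀, so z = z₀ + w.
Then 9 − z = 9 − (z₀ + w) = (9 − z₀) − w = 7 − w.
f(z) = 1/(7 − w)^2 = (1/(7)^2) · (1 − w/(7))^{−2}.
By the binomial series (1−u)^{−2} = Σ_{n≥0} C(n+1, 1) u^n for |u|<1, with u = w/(7):
  c_n = C(n+1, 1) / (7)^(n+2).
  c_0 = 1/(7)^2 = 1/49.
  c_1 = 2/(7)^3 = 2/343.
The series is valid for |w/d| < 1, i.e. |z − z₀| < |d|.
Radius of convergence: R = |9 − z₀| = |7| = 7 (distance from z₀ to the singularity z = 9).

c_0 = 1/49, c_1 = 2/343; R = 7.


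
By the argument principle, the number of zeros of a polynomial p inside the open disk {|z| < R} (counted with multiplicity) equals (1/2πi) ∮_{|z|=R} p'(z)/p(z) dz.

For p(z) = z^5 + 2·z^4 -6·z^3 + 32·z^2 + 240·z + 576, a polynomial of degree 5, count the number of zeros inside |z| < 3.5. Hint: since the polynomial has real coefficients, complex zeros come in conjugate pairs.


The zeros of p are: (3 + 3i), (3 - 3i), -4, (-2 + 2i), (-2 - 2i).
Their magnitudes are: 4.243, 4.243, 4, 2.828, 2.828.
Zeros with |z| < R = 3.5: (-2 + 2i), (-2 - 2i).
Count = 2.
By the argument principle, (1/2πi) ∮_{|z|=R} p'(z)/p(z) dz equals exactly this count.

Number of zeros inside |z| < 3.5: 2.


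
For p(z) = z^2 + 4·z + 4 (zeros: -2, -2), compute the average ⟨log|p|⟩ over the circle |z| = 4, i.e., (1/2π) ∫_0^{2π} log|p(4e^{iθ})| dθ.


Zeros: -2, -2; r = 4.
Inside |z| < r: -2, -2. Outside (|z| ≥ r): ∅.
p(0) = 4, so log|p(0)| = log(4) = 1.3863.
Apply Jensen: I(r) = log|p(0)| + Σ_k log(r/|z_k|), summed over zeros inside |z| < r.
  log(r/|z_k|) for z_k = -2: log(4/2) = 0.6931
  log(r/|z_k|) for z_k = -2: log(4/2) = 0.6931
Sum over inside zeros: 1.3863.
I(r) = log|p(0)| + (inside sum) = 1.3863 + 1.3863 = 2.7726.
Closed form (all zeros inside, monic): I(r) = n·log(r) = 2·log(4) = 2.7726. ✓

I(r) ≈ 2.7726.


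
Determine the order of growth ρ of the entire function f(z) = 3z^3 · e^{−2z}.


M(r) = max_{|z|=r} |3|·|z|^3·|e^{−2z}| = 3·r^3 · e^{2r^1} (the factors attain their maxima compatibly on |z|=r). Then log M(r) = log 3 + 3·log r + 2r^1, dominated by the last term, so log log M(r) ~ 1·log r. The polynomial factor 3z^3 contributes only a log r term and does not affect the order. ρ = 1.
Therefore ρ = 1.

Order ρ = 1.


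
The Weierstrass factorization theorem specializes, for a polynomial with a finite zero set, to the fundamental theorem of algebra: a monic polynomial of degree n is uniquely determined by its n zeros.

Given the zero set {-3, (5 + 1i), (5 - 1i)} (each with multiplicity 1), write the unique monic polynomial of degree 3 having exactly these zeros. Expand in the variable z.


The polynomial is p(z) = ∏_{α ∈ S} (z − α), where S = {-3, (5 + 1i), (5 - 1i)}.
Expanding the product yields: p(z) = z^3 -7·z^2 -4·z + 78.
Note conjugate pairs combine to real quadratics: (z − (5+1i))(z − (5−1i)) = z² − 10z + 26.
The resulting polynomial has degree 3 and real coefficients as required.

p(z) = z^3 -7·z^2 -4·z + 78.


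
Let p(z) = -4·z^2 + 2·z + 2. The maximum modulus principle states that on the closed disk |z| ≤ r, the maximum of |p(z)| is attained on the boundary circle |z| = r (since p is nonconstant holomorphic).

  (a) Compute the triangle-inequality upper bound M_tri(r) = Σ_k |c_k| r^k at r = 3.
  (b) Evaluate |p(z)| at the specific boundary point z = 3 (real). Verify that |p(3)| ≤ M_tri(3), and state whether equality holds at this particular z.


Coefficients: c_0 = 2, c_1 = 2, c_2 = -4. Radius r = 3.
Part (a). Triangle bound: M_tri(r) = Σ_k |c_k| r^k
  = |2|·3^0 + |2|·3^1 + |-4|·3^2
  = 2 + 6 + 36 = 44.
This bounds M(r) := max_{|z|=r} |p(z)| from above; equality holds iff all terms c_k z^k can be made to align in phase at a single z on |z|=r.
Part (b). At z = 3 (real, on the circle |z| = r):
  p(3) = (2)·3^0 + (2)·3^1 + (-4)·3^2 = -28.
  |p(3)| = 28.
Check: |p(3)| = 28 ≤ 44 = M_tri(3). ✓ Equality does not hold at z = 3 (the coefficients have mixed signs, so the terms do not all align in phase there).

M_tri(3) = 44; |p(3)| = 28; equality at z=3: no.


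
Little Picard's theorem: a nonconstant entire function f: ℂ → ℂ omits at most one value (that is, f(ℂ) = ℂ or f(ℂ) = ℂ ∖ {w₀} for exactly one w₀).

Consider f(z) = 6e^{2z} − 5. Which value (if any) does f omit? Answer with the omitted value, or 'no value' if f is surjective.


Little Picard bounds the complement of f(ℂ) to at most one point.
e^{2z} is never zero on ℂ, so 6·e^{2z} takes every value in ℂ ∖ {0}. Adding -5 shifts the range to ℂ ∖ {-5}. Thus f omits exactly the value -5.

Omitted value: -5.


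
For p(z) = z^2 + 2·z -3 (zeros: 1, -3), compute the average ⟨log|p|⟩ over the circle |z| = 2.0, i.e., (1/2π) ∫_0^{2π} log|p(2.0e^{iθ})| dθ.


Zeros: -3, 1; r = 2.0.
Inside |z| < r: 1. Outside (|z| ≥ r): -3.
p(0) = -3, so log|p(0)| = log(3) = 1.0986.
Apply Jensen: I(r) = log|p(0)| + Σ_k log(r/|z_k|), summed over zeros inside |z| < r.
  log(r/|z_k|) for z_k = 1: log(2.0/1) = 0.6931
  Outside zeros (-3) contribute nothing to the Jensen sum.
Sum over inside zeros: 0.6931.
I(r) = log|p(0)| + (inside sum) = 1.0986 + 0.6931 = 1.7918.
Note: since some zeros are outside |z| ≤ r, the simplified n·log(r) form does NOT apply — only the inside zeros contribute.

I(r) ≈ 1.7918.


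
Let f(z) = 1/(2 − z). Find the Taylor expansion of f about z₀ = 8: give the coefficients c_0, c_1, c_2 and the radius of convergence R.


Let w = z − z₀, so z = z₀ + w.
Then 2 − z = 2 − (z₀ + w) = (2 − z₀) − w = -6 − w.
f(z) = 1/(-6 − w) = (1/(-6)) · 1/(1 − w/(-6)) = Σ_{n≥0} w^n / (-6)^(n+1).
So c_n = 1/(-6)^(n+1):
  c_0 = 1/(-6)^1 = -1/6.
  c_1 = 1/(-6)^2 = 1/36.
  c_2 = 1/(-6)^3 = -1/216.
The series is valid for |w/d| < 1, i.e. |z − z₀| < |d|.
Radius of convergence: R = |2 − z₀| = |-6| = 6 (distance from z₀ to the singularity z = 2).

c_0 = -1/6, c_1 = 1/36, c_2 = -1/216; R = 6.


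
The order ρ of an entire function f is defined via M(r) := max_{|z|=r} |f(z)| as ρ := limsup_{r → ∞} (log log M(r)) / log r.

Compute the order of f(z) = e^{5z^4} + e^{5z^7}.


Each summand is entire of order 4 and 7 respectively (as in the single-exponential case). The order of a sum is at most the max of the orders, so ρ ≤ 7. For the lower bound: on |z|=r choose arg z so that 5z^7 is real positive; then |e^{5z^7}| = e^{5r^7} while |e^{5z^4}| ≤ e^{5r^4} = o(e^{5r^7}). So |f| ≥ e^{5r^7}(1 − o(1)) and ρ ≥ 7. Hence ρ = max(4, 7) = 7.
Therefore ρ = 7.

Order ρ = 7.


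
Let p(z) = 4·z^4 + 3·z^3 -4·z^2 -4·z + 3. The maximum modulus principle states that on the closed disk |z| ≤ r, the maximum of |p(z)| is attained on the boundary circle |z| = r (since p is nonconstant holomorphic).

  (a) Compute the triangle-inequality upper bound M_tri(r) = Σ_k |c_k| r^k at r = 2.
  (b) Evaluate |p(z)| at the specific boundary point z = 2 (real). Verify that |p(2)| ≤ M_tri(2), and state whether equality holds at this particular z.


Coefficients: c_0 = 3, c_1 = -4, c_2 = -4, c_3 = 3, c_4 = 4. Radius r = 2.
Part (a). Triangle bound: M_tri(r) = Σ_k |c_k| r^k
  = |3|·2^0 + |-4|·2^1 + |-4|·2^2 + |3|·2^3 + |4|·2^4
  = 3 + 8 + 16 + 24 + 64 = 115.
This bounds M(r) := max_{|z|=r} |p(z)| from above; equality holds iff all terms c_k z^k can be made to align in phase at a single z on |z|=r.
Part (b). At z = 2 (real, on the circle |z| = r):
  p(2) = (3)·2^0 + (-4)·2^1 + (-4)·2^2 + (3)·2^3 + (4)·2^4 = 67.
  |p(2)| = 67.
Check: |p(2)| = 67 ≤ 115 = M_tri(2). ✓ Equality does not hold at z = 2 (the coefficients have mixed signs, so the terms do not all align in phase there).

M_tri(2) = 115; |p(2)| = 67; equality at z=2: no.


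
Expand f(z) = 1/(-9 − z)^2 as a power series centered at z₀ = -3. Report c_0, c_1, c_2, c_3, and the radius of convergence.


Let w = z − z₀, so z = z₀ + w.
Then -9 − z = -9 − (z₀ + w) = (-9 − z₀) − w = -6 − w.
f(z) = 1/(-6 − w)^2 = (1/(-6)^2) · (1 − w/(-6))^{−2}.
By the binomial series (1−u)^{−2} = Σ_{n≥0} C(n+1, 1) u^n for |u|<1, with u = w/(-6):
  c_n = C(n+1, 1) / (-6)^(n+2).
  c_0 = 1/(-6)^2 = 1/36.
  c_1 = 2/(-6)^3 = -1/108.
  c_2 = 3/(-6)^4 = 1/432.
  c_3 = 4/(-6)^5 = -1/1944.
The series is valid for |w/d| < 1, i.e. |z − z₀| < |d|.
Radius of convergence: R = |-9 − z₀| = |-6| = 6 (distance from z₀ to the singularity z = -9).

c_0 = 1/36, c_1 = -1/108, c_2 = 1/432, c_3 = -1/1944; R = 6.


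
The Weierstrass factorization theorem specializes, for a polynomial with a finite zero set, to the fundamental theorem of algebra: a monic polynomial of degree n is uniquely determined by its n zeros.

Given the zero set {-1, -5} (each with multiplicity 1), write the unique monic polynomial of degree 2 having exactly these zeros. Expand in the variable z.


The polynomial is p(z) = ∏_{α ∈ S} (z − α), where S = {-1, -5}.
Expanding the product yields: p(z) = z^2 + 6·z + 5.
The resulting polynomial has degree 2 and real coefficients as required.

p(z) = z^2 + 6·z + 5.


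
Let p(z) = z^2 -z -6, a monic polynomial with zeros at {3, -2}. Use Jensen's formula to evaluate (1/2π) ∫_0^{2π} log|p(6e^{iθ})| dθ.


Zeros: -2, 3; r = 6.
Inside |z| < r: -2, 3. Outside (|z| ≥ r): ∅.
p(0) = -6, so log|p(0)| = log(6) = 1.7918.
Apply Jensen: I(r) = log|p(0)| + Σ_k log(r/|z_k|), summed over zeros inside |z| < r.
  log(r/|z_k|) for z_k = 3: log(6/3) = 0.6931
  log(r/|z_k|) for z_k = -2: log(6/2) = 1.0986
Sum over inside zeros: 1.7918.
I(r) = log|p(0)| + (inside sum) = 1.7918 + 1.7918 = 3.5835.
Closed form (all zeros inside, monic): I(r) = n·log(r) = 2·log(6) = 3.5835. ✓

I(r) ≈ 3.5835.


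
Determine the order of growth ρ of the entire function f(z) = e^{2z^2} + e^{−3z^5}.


Each summand is entire of order 2 and 5 respectively (as in the single-exponential case). The order of a sum is at most the max of the orders, so ρ ≤ 5. For the lower bound: on |z|=r choose arg z so that -3z^5 is real positive; then |e^{-3z^5}| = e^{3r^5} while |e^{2z^2}| ≤ e^{2r^2} = o(e^{3r^5}). So |f| ≥ e^{3r^5}(1 − o(1)) and ρ ≥ 5. Hence ρ = max(2, 5) = 5.
Therefore ρ = 5.

Order ρ = 5.


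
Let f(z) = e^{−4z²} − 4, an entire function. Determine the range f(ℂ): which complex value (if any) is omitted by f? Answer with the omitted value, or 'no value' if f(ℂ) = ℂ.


Little Picard bounds the complement of f(ℂ) to at most one point.
The exponent g(z) = −4z² is a nonconstant polynomial, hence surjective onto ℂ. So e^{g(z)} takes every value in {e^w : w ∈ ℂ} = ℂ ∖ {0}. Adding -4 shifts the range to ℂ ∖ {-4}. f omits exactly -4.

Omitted value: -4.


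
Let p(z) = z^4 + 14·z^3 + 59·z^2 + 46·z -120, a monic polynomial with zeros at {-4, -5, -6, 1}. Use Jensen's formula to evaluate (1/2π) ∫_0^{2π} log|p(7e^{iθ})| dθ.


Zeros: -6, -5, -4, 1; r = 7.
Inside |z| < r: -6, -5, -4, 1. Outside (|z| ≥ r): ∅.
p(0) = -120, so log|p(0)| = log(120) = 4.7875.
Apply Jensen: I(r) = log|p(0)| + Σ_k log(r/|z_k|), summed over zeros inside |z| < r.
  log(r/|z_k|) for z_k = -4: log(7/4) = 0.5596
  log(r/|z_k|) for z_k = -5: log(7/5) = 0.3365
  log(r/|z_k|) for z_k = -6: log(7/6) = 0.1542
  log(r/|z_k|) for z_k = 1: log(7/1) = 1.9459
Sum over inside zeros: 2.9961.
I(r) = log|p(0)| + (inside sum) = 4.7875 + 2.9961 = 7.7836.
Closed form (all zeros inside, monic): I(r) = n·log(r) = 4·log(7) = 7.7836. ✓

I(r) ≈ 7.7836.


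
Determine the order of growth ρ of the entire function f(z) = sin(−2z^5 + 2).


Write sin(w) = (e^{iw} ± e^{−iw})/(2 or 2i), so |sin(w)| ≤ e^{|w|}. With w = −2z^5 + 2, |w| ≤ 2r^5 + 2 on |z|=r, giving M(r) ≤ e^{2r^5 + 2} and ρ ≤ 5. For the lower bound, choose z on |z|=r with -2z^5 purely imaginary of modulus 2r^5; then |sin(−2z^5 + 2)| grows like e^{2r^5}/2, so ρ ≥ 5. Hence ρ = 5.
Therefore ρ = 5.

Order ρ = 5.


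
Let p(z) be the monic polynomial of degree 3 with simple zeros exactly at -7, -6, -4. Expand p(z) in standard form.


The polynomial is p(z) = ∏_{α ∈ S} (z − α), where S = {-7, -6, -4}.
Expanding the product yields: p(z) = z^3 + 17·z^2 + 94·z + 168.
The resulting polynomial has degree 3 and real coefficients as required.

p(z) = z^3 + 17·z^2 + 94·z + 168.


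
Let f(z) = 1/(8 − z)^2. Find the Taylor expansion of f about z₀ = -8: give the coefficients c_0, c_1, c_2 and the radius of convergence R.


Let w = z − z₀, so z = z₀ + w.
Then 8 − z = 8 − (z₀ + w) = (8 − z₀) − w = 16 − w.
f(z) = 1/(16 − w)^2 = (1/(16)^2) · (1 − w/(16))^{−2}.
By the binomial series (1−u)^{−2} = Σ_{n≥0} C(n+1, 1) u^n for |u|<1, with u = w/(16):
  c_n = C(n+1, 1) / (16)^(n+2).
  c_0 = 1/(16)^2 = 1/256.
  c_1 = 2/(16)^3 = 1/2048.
  c_2 = 3/(16)^4 = 3/65536.
The series is valid for |w/d| < 1, i.e. |z − z₀| < |d|.
Radius of convergence: R = |8 − z₀| = |16| = 16 (distance from z₀ to the singularity z = 8).

c_0 = 1/256, c_1 = 1/2048, c_2 = 3/65536; R = 16.


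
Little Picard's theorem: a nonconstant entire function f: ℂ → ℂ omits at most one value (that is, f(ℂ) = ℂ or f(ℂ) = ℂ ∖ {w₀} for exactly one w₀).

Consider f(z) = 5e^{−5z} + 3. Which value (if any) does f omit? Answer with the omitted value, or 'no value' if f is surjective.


Little Picard bounds the complement of f(ℂ) to at most one point.
e^{−5z} is never zero on ℂ, so 5·e^{−5z} takes every value in ℂ ∖ {0}. Adding 3 shifts the range to ℂ ∖ {3}. Thus f omits exactly the value 3.

Omitted value: 3.


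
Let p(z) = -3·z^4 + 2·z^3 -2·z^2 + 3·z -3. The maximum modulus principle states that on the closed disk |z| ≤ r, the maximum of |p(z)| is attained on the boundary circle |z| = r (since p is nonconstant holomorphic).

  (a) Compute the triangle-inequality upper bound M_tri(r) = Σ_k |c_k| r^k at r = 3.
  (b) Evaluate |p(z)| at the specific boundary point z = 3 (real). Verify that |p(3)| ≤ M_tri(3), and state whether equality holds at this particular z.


Coefficients: c_0 = -3, c_1 = 3, c_2 = -2, c_3 = 2, c_4 = -3. Radius r = 3.
Part (a). Triangle bound: M_tri(r) = Σ_k |c_k| r^k
  = |-3|·3^0 + |3|·3^1 + |-2|·3^2 + |2|·3^3 + |-3|·3^4
  = 3 + 9 + 18 + 54 + 243 = 327.
This bounds M(r) := max_{|z|=r} |p(z)| from above; equality holds iff all terms c_k z^k can be made to align in phase at a single z on |z|=r.
Part (b). At z = 3 (real, on the circle |z| = r):
  p(3) = (-3)·3^0 + (3)·3^1 + (-2)·3^2 + (2)·3^3 + (-3)·3^4 = -201.
  |p(3)| = 201.
Check: |p(3)| = 201 ≤ 327 = M_tri(3). ✓ Equality does not hold at z = 3 (the coefficients have mixed signs, so the terms do not all align in phase there).

M_tri(3) = 327; |p(3)| = 201; equality at z=3: no.


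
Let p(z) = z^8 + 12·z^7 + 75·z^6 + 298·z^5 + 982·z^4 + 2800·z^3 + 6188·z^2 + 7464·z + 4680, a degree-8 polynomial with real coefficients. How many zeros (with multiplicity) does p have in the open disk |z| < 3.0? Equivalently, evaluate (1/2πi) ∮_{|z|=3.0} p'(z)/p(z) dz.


The zeros of p are: (-3 + 2i), (-3 - 2i), (-1 + 1i), (-1 - 1i), (1 + 3i), (1 - 3i), (-3 + 3i), (-3 - 3i).
Their magnitudes are: 3.606, 3.606, 1.414, 1.414, 3.162, 3.162, 4.243, 4.243.
Zeros with |z| < R = 3.0: (-1 + 1i), (-1 - 1i).
Count = 2.
By the argument principle, (1/2πi) ∮_{|z|=R} p'(z)/p(z) dz equals exactly this count.

Number of zeros inside |z| < 3.0: 2.


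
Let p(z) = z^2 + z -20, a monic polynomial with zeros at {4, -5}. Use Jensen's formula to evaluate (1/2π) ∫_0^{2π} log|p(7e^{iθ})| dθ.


Zeros: -5, 4; r = 7.
Inside |z| < r: -5, 4. Outside (|z| ≥ r): ∅.
p(0) = -20, so log|p(0)| = log(20) = 2.9957.
Apply Jensen: I(r) = log|p(0)| + Σ_k log(r/|z_k|), summed over zeros inside |z| < r.
  log(r/|z_k|) for z_k = 4: log(7/4) = 0.5596
  log(r/|z_k|) for z_k = -5: log(7/5) = 0.3365
Sum over inside zeros: 0.8961.
I(r) = log|p(0)| + (inside sum) = 2.9957 + 0.8961 = 3.8918.
Closed form (all zeros inside, monic): I(r) = n·log(r) = 2·log(7) = 3.8918. ✓

I(r) ≈ 3.8918.


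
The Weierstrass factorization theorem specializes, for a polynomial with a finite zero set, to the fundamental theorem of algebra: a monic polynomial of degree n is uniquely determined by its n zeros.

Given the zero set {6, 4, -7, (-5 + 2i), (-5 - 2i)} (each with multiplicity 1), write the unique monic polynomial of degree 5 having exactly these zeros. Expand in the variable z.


The polynomial is p(z) = ∏_{α ∈ S} (z − α), where S = {6, 4, -7, (-5 + 2i), (-5 - 2i)}.
Expanding the product yields: p(z) = z^5 + 7·z^4 -47·z^3 -379·z^2 + 346·z + 4872.
Note conjugate pairs combine to real quadratics: (z − (-5+2i))(z − (-5−2i)) = z² + 10z + 29.
The resulting polynomial has degree 5 and real coefficients as required.

p(z) = z^5 + 7·z^4 -47·z^3 -379·z^2 + 346·z + 4872.


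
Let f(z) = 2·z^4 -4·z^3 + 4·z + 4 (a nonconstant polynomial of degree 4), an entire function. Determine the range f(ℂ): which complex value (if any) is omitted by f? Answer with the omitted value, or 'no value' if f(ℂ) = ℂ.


Little Picard bounds the complement of f(ℂ) to at most one point.
For every w ∈ ℂ, the equation p(z) − w = 0 is a nonconstant polynomial in z and hence has at least one root by the fundamental theorem of algebra. So p is surjective onto ℂ, omitting no value.

Omitted value: no value.


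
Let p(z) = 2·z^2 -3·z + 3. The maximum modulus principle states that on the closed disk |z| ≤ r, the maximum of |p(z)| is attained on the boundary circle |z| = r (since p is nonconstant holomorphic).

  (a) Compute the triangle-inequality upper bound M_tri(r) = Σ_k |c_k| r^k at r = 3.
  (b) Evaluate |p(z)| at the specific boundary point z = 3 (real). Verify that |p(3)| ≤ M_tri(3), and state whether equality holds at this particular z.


Coefficients: c_0 = 3, c_1 = -3, c_2 = 2. Radius r = 3.
Part (a). Triangle bound: M_tri(r) = Σ_k |c_k| r^k
  = |3|·3^0 + |-3|·3^1 + |2|·3^2
  = 3 + 9 + 18 = 30.
This bounds M(r) := max_{|z|=r} |p(z)| from above; equality holds iff all terms c_k z^k can be made to align in phase at a single z on |z|=r.
Part (b). At z = 3 (real, on the circle |z| = r):
  p(3) = (3)·3^0 + (-3)·3^1 + (2)·3^2 = 12.
  |p(3)| = 12.
Check: |p(3)| = 12 ≤ 30 = M_tri(3). ✓ Equality does not hold at z = 3 (the coefficients have mixed signs, so the terms do not all align in phase there).

M_tri(3) = 30; |p(3)| = 12; equality at z=3: no.


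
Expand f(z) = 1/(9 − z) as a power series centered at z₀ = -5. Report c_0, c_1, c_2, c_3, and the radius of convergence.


Let w = z − z₀, so z = z₀ + w.
Then 9 − z = 9 − (z₀ + w) = (9 − z₀) − w = 14 − w.
f(z) = 1/(14 − w) = (1/(14)) · 1/(1 − w/(14)) = Σ_{n≥0} w^n / (14)^(n+1).
So c_n = 1/(14)^(n+1):
  c_0 = 1/(14)^1 = 1/14.
  c_1 = 1/(14)^2 = 1/196.
  c_2 = 1/(14)^3 = 1/2744.
  c_3 = 1/(14)^4 = 1/38416.
The series is valid for |w/d| < 1, i.e. |z − z₀| < |d|.
Radius of convergence: R = |9 − z₀| = |14| = 14 (distance from z₀ to the singularity z = 9).

c_0 = 1/14, c_1 = 1/196, c_2 = 1/2744, c_3 = 1/38416; R = 14.


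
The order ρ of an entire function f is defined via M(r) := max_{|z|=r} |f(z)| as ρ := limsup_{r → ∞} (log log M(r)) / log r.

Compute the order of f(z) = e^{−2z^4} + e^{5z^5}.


Each summand is entire of order 4 and 5 respectively (as in the single-exponential case). The order of a sum is at most the max of the orders, so ρ ≤ 5. For the lower bound: on |z|=r choose arg z so that 5z^5 is real positive; then |e^{5z^5}| = e^{5r^5} while |e^{-2z^4}| ≤ e^{2r^4} = o(e^{5r^5}). So |f| ≥ e^{5r^5}(1 − o(1)) and ρ ≥ 5. Hence ρ = max(4, 5) = 5.
Therefore ρ = 5.

Order ρ = 5.


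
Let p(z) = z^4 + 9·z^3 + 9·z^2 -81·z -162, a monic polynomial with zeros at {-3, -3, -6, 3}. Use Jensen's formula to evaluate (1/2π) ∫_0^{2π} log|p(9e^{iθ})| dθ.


Zeros: -6, -3, -3, 3; r = 9.
Inside |z| < r: -6, -3, -3, 3. Outside (|z| ≥ r): ∅.
p(0) = -162, so log|p(0)| = log(162) = 5.0876.
Apply Jensen: I(r) = log|p(0)| + Σ_k log(r/|z_k|), summed over zeros inside |z| < r.
  log(r/|z_k|) for z_k = -3: log(9/3) = 1.0986
  log(r/|z_k|) for z_k = -3: log(9/3) = 1.0986
  log(r/|z_k|) for z_k = -6: log(9/6) = 0.4055
  log(r/|z_k|) for z_k = 3: log(9/3) = 1.0986
Sum over inside zeros: 3.7013.
I(r) = log|p(0)| + (inside sum) = 5.0876 + 3.7013 = 8.7889.
Closed form (all zeros inside, monic): I(r) = n·log(r) = 4·log(9) = 8.7889. ✓

I(r) ≈ 8.7889.


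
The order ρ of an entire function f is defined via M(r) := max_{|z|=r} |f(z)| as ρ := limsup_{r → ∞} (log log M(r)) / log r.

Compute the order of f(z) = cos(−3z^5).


Write cos(w) = (e^{iw} ± e^{−iw})/(2 or 2i), so |cos(w)| ≤ e^{|w|}. With w = −3z^5, |w| ≤ 3r^5 + 0 on |z|=r, giving M(r) ≤ e^{3r^5 + 0} and ρ ≤ 5. For the lower bound, choose z on |z|=r with -3z^5 purely imaginary of modulus 3r^5; then |cos(−3z^5)| grows like e^{3r^5}/2, so ρ ≥ 5. Hence ρ = 5.
Therefore ρ = 5.

Order ρ = 5.


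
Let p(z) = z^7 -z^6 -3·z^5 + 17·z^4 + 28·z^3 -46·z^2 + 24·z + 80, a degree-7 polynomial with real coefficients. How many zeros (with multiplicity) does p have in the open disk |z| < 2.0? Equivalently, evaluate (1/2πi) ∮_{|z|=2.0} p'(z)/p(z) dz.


The zeros of p are: (1 + 1i), (1 - 1i), -1, (2 + 2i), (2 - 2i), (-2 + 1i), (-2 - 1i).
Their magnitudes are: 1.414, 1.414, 1, 2.828, 2.828, 2.236, 2.236.
Zeros with |z| < R = 2.0: (1 + 1i), (1 - 1i), -1.
Count = 3.
By the argument principle, (1/2πi) ∮_{|z|=R} p'(z)/p(z) dz equals exactly this count.

Number of zeros inside |z| < 2.0: 3.


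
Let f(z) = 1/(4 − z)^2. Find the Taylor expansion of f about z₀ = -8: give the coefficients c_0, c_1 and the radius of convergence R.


Let w = z − z₀, so z = z₀ + w.
Then 4 − z = 4 − (z₀ + w) = (4 − z₀) − w = 12 − w.
f(z) = 1/(12 − w)^2 = (1/(12)^2) · (1 − w/(12))^{−2}.
By the binomial series (1−u)^{−2} = Σ_{n≥0} C(n+1, 1) u^n for |u|<1, with u = w/(12):
  c_n = C(n+1, 1) / (12)^(n+2).
  c_0 = 1/(12)^2 = 1/144.
  c_1 = 2/(12)^3 = 1/864.
The series is valid for |w/d| < 1, i.e. |z − z₀| < |d|.
Radius of convergence: R = |4 − z₀| = |12| = 12 (distance from z₀ to the singularity z = 4).

c_0 = 1/144, c_1 = 1/864; R = 12.


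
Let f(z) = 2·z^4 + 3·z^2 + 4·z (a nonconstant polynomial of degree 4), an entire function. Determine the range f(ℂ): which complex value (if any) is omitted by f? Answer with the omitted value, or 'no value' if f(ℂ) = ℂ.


Little Picard bounds the complement of f(ℂ) to at most one point.
For every w ∈ ℂ, the equation p(z) − w = 0 is a nonconstant polynomial in z and hence has at least one root by the fundamental theorem of algebra. So p is surjective onto ℂ, omitting no value.

Omitted value: no value.


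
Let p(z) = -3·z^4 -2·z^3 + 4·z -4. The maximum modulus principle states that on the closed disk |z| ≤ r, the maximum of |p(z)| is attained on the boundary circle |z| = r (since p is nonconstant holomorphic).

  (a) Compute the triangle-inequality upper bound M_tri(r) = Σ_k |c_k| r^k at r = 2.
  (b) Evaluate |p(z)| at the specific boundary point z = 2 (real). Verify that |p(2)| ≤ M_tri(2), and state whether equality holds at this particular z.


Coefficients: c_0 = -4, c_1 = 4, c_2 = 0, c_3 = -2, c_4 = -3. Radius r = 2.
Part (a). Triangle bound: M_tri(r) = Σ_k |c_k| r^k
  = |-4|·2^0 + |4|·2^1 + |0|·2^2 + |-2|·2^3 + |-3|·2^4
  = 4 + 8 + 0 + 16 + 48 = 76.
This bounds M(r) := max_{|z|=r} |p(z)| from above; equality holds iff all terms c_k z^k can be made to align in phase at a single z on |z|=r.
Part (b). At z = 2 (real, on the circle |z| = r):
  p(2) = (-4)·2^0 + (4)·2^1 + (0)·2^2 + (-2)·2^3 + (-3)·2^4 = -60.
  |p(2)| = 60.
Check: |p(2)| = 60 ≤ 76 = M_tri(2). ✓ Equality does not hold at z = 2 (the coefficients have mixed signs, so the terms do not all align in phase there).

M_tri(2) = 76; |p(2)| = 60; equality at z=2: no.


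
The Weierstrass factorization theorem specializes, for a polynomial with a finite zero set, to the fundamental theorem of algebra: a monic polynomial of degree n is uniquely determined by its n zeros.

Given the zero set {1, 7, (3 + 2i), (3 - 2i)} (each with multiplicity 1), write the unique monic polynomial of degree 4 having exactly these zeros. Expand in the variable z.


The polynomial is p(z) = ∏_{α ∈ S} (z − α), where S = {1, 7, (3 + 2i), (3 - 2i)}.
Expanding the product yields: p(z) = z^4 -14·z^3 + 68·z^2 -146·z + 91.
Note conjugate pairs combine to real quadratics: (z − (3+2i))(z − (3−2i)) = z² − 6z + 13.
The resulting polynomial has degree 4 and real coefficients as required.

p(z) = z^4 -14·z^3 + 68·z^2 -146·z + 91.


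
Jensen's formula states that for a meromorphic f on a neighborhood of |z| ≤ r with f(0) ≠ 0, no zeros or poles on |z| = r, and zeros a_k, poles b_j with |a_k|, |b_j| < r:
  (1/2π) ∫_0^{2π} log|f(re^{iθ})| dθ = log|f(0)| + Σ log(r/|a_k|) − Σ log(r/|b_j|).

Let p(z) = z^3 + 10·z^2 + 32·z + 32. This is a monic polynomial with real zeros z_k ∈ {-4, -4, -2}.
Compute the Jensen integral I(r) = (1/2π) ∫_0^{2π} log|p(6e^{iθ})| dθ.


Zeros: -4, -4, -2; r = 6.
Inside |z| < r: -4, -4, -2. Outside (|z| ≥ r): ∅.
p(0) = 32, so log|p(0)| = log(32) = 3.4657.
Apply Jensen: I(r) = log|p(0)| + Σ_k log(r/|z_k|), summed over zeros inside |z| < r.
  log(r/|z_k|) for z_k = -4: log(6/4) = 0.4055
  log(r/|z_k|) for z_k = -4: log(6/4) = 0.4055
  log(r/|z_k|) for z_k = -2: log(6/2) = 1.0986
Sum over inside zeros: 1.9095.
I(r) = log|p(0)| + (inside sum) = 3.4657 + 1.9095 = 5.3753.
Closed form (all zeros inside, monic): I(r) = n·log(r) = 3·log(6) = 5.3753. ✓

I(r) ≈ 5.3753.


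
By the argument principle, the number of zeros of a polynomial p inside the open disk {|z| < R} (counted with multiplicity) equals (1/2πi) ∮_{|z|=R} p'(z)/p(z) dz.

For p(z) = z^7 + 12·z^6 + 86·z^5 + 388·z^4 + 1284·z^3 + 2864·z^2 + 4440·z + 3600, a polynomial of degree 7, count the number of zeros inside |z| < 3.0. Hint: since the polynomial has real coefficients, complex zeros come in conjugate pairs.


The zeros of p are: (-1 + 3i), (-1 - 3i), (-3 + 3i), (-3 - 3i), -2, (-1 + 3i), (-1 - 3i).
Their magnitudes are: 3.162, 3.162, 4.243, 4.243, 2, 3.162, 3.162.
Zeros with |z| < R = 3.0: -2.
Count = 1.
By the argument principle, (1/2πi) ∮_{|z|=R} p'(z)/p(z) dz equals exactly this count.

Number of zeros inside |z| < 3.0: 1.


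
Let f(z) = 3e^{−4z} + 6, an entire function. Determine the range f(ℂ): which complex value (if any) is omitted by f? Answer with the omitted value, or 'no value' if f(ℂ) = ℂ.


Little Picard bounds the complement of f(ℂ) to at most one point.
e^{−4z} is never zero on ℂ, so 3·e^{−4z} takes every value in ℂ ∖ {0}. Adding 6 shifts the range to ℂ ∖ {6}. Thus f omits exactly the value 6.

Omitted value: 6.


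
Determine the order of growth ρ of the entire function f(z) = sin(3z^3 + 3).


Write sin(w) = (e^{iw} ± e^{−iw})/(2 or 2i), so |sin(w)| ≤ e^{|w|}. With w = 3z^3 + 3, |w| ≤ 3r^3 + 3 on |z|=r, giving M(r) ≤ e^{3r^3 + 3} and ρ ≤ 3. For the lower bound, choose z on |z|=r with 3z^3 purely imaginary of modulus 3r^3; then |sin(3z^3 + 3)| grows like e^{3r^3}/2, so ρ ≥ 3. Hence ρ = 3.
Therefore ρ = 3.

Order ρ = 3.


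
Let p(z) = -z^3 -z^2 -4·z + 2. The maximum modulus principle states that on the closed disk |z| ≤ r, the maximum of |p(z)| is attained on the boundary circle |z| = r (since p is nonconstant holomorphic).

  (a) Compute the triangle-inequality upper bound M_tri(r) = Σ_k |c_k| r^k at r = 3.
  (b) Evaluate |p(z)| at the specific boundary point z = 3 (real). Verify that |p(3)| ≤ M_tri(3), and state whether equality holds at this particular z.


Coefficients: c_0 = 2, c_1 = -4, c_2 = -1, c_3 = -1. Radius r = 3.
Part (a). Triangle bound: M_tri(r) = Σ_k |c_k| r^k
  = |2|·3^0 + |-4|·3^1 + |-1|·3^2 + |-1|·3^3
  = 2 + 12 + 9 + 27 = 50.
This bounds M(r) := max_{|z|=r} |p(z)| from above; equality holds iff all terms c_k z^k can be made to align in phase at a single z on |z|=r.
Part (b). At z = 3 (real, on the circle |z| = r):
  p(3) = (2)·3^0 + (-4)·3^1 + (-1)·3^2 + (-1)·3^3 = -46.
  |p(3)| = 46.
Check: |p(3)| = 46 ≤ 50 = M_tri(3). ✓ Equality does not hold at z = 3 (the coefficients have mixed signs, so the terms do not all align in phase there).

M_tri(3) = 50; |p(3)| = 46; equality at z=3: no.


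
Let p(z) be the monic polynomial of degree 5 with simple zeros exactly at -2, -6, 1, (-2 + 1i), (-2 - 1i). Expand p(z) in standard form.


The polynomial is p(z) = ∏_{α ∈ S} (z − α), where S = {-2, -6, 1, (-2 + 1i), (-2 - 1i)}.
Expanding the product yields: p(z) = z^5 + 11·z^4 + 37·z^3 + 39·z^2 -28·z -60.
Note conjugate pairs combine to real quadratics: (z − (-2+1i))(z − (-2−1i)) = z² + 4z + 5.
The resulting polynomial has degree 5 and real coefficients as required.

p(z) = z^5 + 11·z^4 + 37·z^3 + 39·z^2 -28·z -60.


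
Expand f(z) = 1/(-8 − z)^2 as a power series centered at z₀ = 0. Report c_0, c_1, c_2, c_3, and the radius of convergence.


Let w = z − z₀, so z = z₀ + w.
Then -8 − z = -8 − (z₀ + w) = (-8 − z₀) − w = -8 − w.
f(z) = 1/(-8 − w)^2 = (1/(-8)^2) · (1 − w/(-8))^{−2}.
By the binomial series (1−u)^{−2} = Σ_{n≥0} C(n+1, 1) u^n for |u|<1, with u = w/(-8):
  c_n = C(n+1, 1) / (-8)^(n+2).
  c_0 = 1/(-8)^2 = 1/64.
  c_1 = 2/(-8)^3 = -1/256.
  c_2 = 3/(-8)^4 = 3/4096.
  c_3 = 4/(-8)^5 = -1/8192.
The series is valid for |w/d| < 1, i.e. |z − z₀| < |d|.
Radius of convergence: R = |-8 − z₀| = |-8| = 8 (distance from z₀ to the singularity z = -8).

c_0 = 1/64, c_1 = -1/256, c_2 = 3/4096, c_3 = -1/8192; R = 8.


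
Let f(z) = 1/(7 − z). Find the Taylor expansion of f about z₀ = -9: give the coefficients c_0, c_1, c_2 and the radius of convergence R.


Let w = z − z₀, so z = z₀ + w.
Then 7 − z = 7 − (z₀ + w) = (7 − z₀) − w = 16 − w.
f(z) = 1/(16 − w) = (1/(16)) · 1/(1 − w/(16)) = Σ_{n≥0} w^n / (16)^(n+1).
So c_n = 1/(16)^(n+1):
  c_0 = 1/(16)^1 = 1/16.
  c_1 = 1/(16)^2 = 1/256.
  c_2 = 1/(16)^3 = 1/4096.
The series is valid for |w/d| < 1, i.e. |z − z₀| < |d|.
Radius of convergence: R = |7 − z₀| = |16| = 16 (distance from z₀ to the singularity z = 7).

c_0 = 1/16, c_1 = 1/256, c_2 = 1/4096; R = 16.


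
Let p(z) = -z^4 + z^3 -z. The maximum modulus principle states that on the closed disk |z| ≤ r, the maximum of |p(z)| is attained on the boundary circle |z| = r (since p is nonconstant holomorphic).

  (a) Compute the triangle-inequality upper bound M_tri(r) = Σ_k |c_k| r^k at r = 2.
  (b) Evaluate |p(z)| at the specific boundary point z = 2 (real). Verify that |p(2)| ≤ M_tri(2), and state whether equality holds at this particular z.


Coefficients: c_0 = 0, c_1 = -1, c_2 = 0, c_3 = 1, c_4 = -1. Radius r = 2.
Part (a). Triangle bound: M_tri(r) = Σ_k |c_k| r^k
  = |0|·2^0 + |-1|·2^1 + |0|·2^2 + |1|·2^3 + |-1|·2^4
  = 0 + 2 + 0 + 8 + 16 = 26.
This bounds M(r) := max_{|z|=r} |p(z)| from above; equality holds iff all terms c_k z^k can be made to align in phase at a single z on |z|=r.
Part (b). At z = 2 (real, on the circle |z| = r):
  p(2) = (0)·2^0 + (-1)·2^1 + (0)·2^2 + (1)·2^3 + (-1)·2^4 = -10.
  |p(2)| = 10.
Check: |p(2)| = 10 ≤ 26 = M_tri(2). ✓ Equality does not hold at z = 2 (the coefficients have mixed signs, so the terms do not all align in phase there).

M_tri(2) = 26; |p(2)| = 10; equality at z=2: no.
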